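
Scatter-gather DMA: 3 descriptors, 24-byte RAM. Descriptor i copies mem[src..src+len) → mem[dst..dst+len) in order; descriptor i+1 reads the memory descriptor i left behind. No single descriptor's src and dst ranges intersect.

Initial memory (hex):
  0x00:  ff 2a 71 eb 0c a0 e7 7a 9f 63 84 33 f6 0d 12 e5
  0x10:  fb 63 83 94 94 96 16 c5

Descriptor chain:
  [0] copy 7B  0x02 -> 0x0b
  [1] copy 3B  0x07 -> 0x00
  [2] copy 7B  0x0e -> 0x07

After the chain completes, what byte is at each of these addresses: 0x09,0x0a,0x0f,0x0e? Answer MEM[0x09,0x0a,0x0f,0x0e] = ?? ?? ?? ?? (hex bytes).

MEM[0x09,0x0a,0x0f,0x0e] = 7a 9f e7 a0

  after D0: wrote 7B at 0x0b = 71eb0ca0e77a9f
  after D1: wrote 3B at 0x00 = 7a9f63
  after D2: wrote 7B at 0x07 = a0e77a9f839494
query mem[0x09]=0x7a, mem[0x0a]=0x9f, mem[0x0f]=0xe7, mem[0x0e]=0xa0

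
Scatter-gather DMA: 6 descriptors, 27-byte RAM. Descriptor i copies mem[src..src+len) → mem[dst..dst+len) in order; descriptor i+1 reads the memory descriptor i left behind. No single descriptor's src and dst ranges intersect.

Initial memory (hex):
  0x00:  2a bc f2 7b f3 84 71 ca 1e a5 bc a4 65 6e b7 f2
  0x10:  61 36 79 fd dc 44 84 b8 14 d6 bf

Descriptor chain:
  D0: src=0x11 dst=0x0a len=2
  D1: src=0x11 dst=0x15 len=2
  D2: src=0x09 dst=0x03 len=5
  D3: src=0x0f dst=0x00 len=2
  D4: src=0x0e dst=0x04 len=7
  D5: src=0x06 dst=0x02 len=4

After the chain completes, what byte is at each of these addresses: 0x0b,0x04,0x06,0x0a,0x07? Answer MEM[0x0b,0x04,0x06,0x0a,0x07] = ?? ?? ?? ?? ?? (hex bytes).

D0: mem[0x0a..0x0b] <- [36 79]
D1: mem[0x15..0x16] <- [36 79]
D2: mem[0x03..0x07] <- [a5 36 79 65 6e]
D3: mem[0x00..0x01] <- [f2 61]
D4: mem[0x04..0x0a] <- [b7 f2 61 36 79 fd dc]
D5: mem[0x02..0x05] <- [61 36 79 fd]
query mem[0x0b]=0x79, mem[0x04]=0x79, mem[0x06]=0x61, mem[0x0a]=0xdc, mem[0x07]=0x36

MEM[0x0b,0x04,0x06,0x0a,0x07] = 79 79 61 dc 36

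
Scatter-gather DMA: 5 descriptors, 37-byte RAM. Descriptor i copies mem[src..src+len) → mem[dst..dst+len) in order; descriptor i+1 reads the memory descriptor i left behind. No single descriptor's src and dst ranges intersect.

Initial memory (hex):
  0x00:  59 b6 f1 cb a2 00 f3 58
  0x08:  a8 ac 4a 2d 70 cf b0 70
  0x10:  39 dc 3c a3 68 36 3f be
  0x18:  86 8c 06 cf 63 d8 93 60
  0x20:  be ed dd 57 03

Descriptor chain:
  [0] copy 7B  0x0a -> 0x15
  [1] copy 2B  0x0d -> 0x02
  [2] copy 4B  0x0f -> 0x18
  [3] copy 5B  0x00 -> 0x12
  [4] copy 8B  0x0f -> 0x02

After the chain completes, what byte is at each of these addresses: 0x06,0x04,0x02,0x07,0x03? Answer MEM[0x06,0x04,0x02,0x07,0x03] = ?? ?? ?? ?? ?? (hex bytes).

#0 dst[0x15+7] := {0x4a,0x2d,0x70,0xcf,0xb0,0x70,0x39}
#1 dst[0x02+2] := {0xcf,0xb0}
#2 dst[0x18+4] := {0x70,0x39,0xdc,0x3c}
#3 dst[0x12+5] := {0x59,0xb6,0xcf,0xb0,0xa2}
#4 dst[0x02+8] := {0x70,0x39,0xdc,0x59,0xb6,0xcf,0xb0,0xa2}
query mem[0x06]=0xb6, mem[0x04]=0xdc, mem[0x02]=0x70, mem[0x07]=0xcf, mem[0x03]=0x39

MEM[0x06,0x04,0x02,0x07,0x03] = b6 dc 70 cf 39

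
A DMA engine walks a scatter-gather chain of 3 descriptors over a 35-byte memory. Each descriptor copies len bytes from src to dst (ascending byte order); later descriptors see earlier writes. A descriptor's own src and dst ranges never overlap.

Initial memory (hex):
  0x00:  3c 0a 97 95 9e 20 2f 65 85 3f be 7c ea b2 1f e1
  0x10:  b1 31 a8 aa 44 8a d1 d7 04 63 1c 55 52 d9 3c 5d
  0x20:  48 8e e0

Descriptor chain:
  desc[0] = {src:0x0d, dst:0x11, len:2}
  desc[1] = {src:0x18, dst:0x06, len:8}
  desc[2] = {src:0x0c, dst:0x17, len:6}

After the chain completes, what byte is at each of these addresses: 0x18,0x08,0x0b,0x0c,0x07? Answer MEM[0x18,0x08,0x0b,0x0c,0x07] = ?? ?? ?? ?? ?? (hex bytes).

#0 dst[0x11+2] := {0xb2,0x1f}
#1 dst[0x06+8] := {0x04,0x63,0x1c,0x55,0x52,0xd9,0x3c,0x5d}
#2 dst[0x17+6] := {0x3c,0x5d,0x1f,0xe1,0xb1,0xb2}
query mem[0x18]=0x5d, mem[0x08]=0x1c, mem[0x0b]=0xd9, mem[0x0c]=0x3c, mem[0x07]=0x63

MEM[0x18,0x08,0x0b,0x0c,0x07] = 5d 1c d9 3c 63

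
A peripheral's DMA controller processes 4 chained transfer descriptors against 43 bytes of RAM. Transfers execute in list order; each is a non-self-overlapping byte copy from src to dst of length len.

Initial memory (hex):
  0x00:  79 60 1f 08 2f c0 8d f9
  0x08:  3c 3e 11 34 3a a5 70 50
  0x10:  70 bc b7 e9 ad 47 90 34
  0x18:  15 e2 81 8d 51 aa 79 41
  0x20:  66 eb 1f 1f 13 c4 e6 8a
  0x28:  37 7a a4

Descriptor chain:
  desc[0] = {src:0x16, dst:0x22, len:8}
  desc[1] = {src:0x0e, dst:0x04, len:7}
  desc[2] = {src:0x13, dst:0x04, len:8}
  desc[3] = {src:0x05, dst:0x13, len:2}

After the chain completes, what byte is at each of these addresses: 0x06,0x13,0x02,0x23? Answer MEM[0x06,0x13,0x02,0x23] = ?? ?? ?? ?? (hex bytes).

  after D0: wrote 8B at 0x22 = 903415e2818d51aa
  after D1: wrote 7B at 0x04 = 705070bcb7e9ad
  after D2: wrote 8B at 0x04 = e9ad47903415e281
  after D3: wrote 2B at 0x13 = ad47
query mem[0x06]=0x47, mem[0x13]=0xad, mem[0x02]=0x1f, mem[0x23]=0x34

MEM[0x06,0x13,0x02,0x23] = 47 ad 1f 34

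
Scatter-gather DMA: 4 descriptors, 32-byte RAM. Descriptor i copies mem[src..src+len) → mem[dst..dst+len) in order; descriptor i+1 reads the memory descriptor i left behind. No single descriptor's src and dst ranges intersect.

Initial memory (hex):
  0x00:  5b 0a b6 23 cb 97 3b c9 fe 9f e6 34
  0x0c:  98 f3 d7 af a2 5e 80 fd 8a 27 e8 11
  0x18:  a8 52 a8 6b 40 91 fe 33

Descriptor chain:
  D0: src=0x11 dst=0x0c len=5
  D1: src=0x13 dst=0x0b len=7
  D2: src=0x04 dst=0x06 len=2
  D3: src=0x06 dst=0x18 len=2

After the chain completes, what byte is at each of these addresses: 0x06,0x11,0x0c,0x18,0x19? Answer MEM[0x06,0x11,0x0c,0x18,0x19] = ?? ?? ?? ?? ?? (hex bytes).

D0: mem[0x0c..0x10] <- [5e 80 fd 8a 27]
D1: mem[0x0b..0x11] <- [fd 8a 27 e8 11 a8 52]
D2: mem[0x06..0x07] <- [cb 97]
D3: mem[0x18..0x19] <- [cb 97]
query mem[0x06]=0xcb, mem[0x11]=0x52, mem[0x0c]=0x8a, mem[0x18]=0xcb, mem[0x19]=0x97

MEM[0x06,0x11,0x0c,0x18,0x19] = cb 52 8a cb 97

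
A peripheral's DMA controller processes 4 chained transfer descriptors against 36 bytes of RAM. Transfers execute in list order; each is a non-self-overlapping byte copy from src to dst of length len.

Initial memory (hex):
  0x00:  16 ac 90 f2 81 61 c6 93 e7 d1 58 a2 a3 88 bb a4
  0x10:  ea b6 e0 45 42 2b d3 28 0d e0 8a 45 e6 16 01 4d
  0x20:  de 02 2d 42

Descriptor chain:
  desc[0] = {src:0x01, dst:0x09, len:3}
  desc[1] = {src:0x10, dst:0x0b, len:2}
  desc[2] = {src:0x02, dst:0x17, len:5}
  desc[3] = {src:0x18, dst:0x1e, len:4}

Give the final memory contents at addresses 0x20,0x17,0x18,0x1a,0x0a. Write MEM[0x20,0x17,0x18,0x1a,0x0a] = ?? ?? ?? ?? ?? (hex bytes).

[0] 0x01->0x09 len=3 : ac 90 f2
[1] 0x10->0x0b len=2 : ea b6
[2] 0x02->0x17 len=5 : 90 f2 81 61 c6
[3] 0x18->0x1e len=4 : f2 81 61 c6
query mem[0x20]=0x61, mem[0x17]=0x90, mem[0x18]=0xf2, mem[0x1a]=0x61, mem[0x0a]=0x90

MEM[0x20,0x17,0x18,0x1a,0x0a] = 61 90 f2 61 90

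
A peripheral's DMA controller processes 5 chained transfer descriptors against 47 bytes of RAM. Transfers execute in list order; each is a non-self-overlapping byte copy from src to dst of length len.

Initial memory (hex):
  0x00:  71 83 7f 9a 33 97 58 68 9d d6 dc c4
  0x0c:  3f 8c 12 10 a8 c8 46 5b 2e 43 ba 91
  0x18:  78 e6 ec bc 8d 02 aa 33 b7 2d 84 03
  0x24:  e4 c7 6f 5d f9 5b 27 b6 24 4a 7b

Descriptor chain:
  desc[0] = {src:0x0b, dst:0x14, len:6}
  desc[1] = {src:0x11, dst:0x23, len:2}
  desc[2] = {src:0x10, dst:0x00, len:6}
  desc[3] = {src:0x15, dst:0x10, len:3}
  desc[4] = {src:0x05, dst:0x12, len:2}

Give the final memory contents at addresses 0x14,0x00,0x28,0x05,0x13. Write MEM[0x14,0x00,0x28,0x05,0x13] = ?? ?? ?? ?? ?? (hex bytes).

  after D0: wrote 6B at 0x14 = c43f8c1210a8
  after D1: wrote 2B at 0x23 = c846
  after D2: wrote 6B at 0x00 = a8c8465bc43f
  after D3: wrote 3B at 0x10 = 3f8c12
  after D4: wrote 2B at 0x12 = 3f58
query mem[0x14]=0xc4, mem[0x00]=0xa8, mem[0x28]=0xf9, mem[0x05]=0x3f, mem[0x13]=0x58

MEM[0x14,0x00,0x28,0x05,0x13] = c4 a8 f9 3f 58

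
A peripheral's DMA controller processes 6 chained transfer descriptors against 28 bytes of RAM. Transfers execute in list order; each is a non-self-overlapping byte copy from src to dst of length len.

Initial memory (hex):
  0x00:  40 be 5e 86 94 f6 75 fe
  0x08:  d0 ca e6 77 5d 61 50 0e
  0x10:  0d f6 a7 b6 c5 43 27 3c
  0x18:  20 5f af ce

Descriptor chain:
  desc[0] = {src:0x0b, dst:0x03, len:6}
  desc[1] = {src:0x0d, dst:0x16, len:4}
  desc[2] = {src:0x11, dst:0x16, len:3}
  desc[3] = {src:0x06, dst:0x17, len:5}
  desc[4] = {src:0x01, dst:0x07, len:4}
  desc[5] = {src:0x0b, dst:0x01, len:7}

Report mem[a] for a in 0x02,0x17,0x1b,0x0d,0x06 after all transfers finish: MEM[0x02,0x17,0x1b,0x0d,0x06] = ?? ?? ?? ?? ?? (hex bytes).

D0: mem[0x03..0x08] <- [77 5d 61 50 0e 0d]
D1: mem[0x16..0x19] <- [61 50 0e 0d]
D2: mem[0x16..0x18] <- [f6 a7 b6]
D3: mem[0x17..0x1b] <- [50 0e 0d ca e6]
D4: mem[0x07..0x0a] <- [be 5e 77 5d]
D5: mem[0x01..0x07] <- [77 5d 61 50 0e 0d f6]
query mem[0x02]=0x5d, mem[0x17]=0x50, mem[0x1b]=0xe6, mem[0x0d]=0x61, mem[0x06]=0x0d

MEM[0x02,0x17,0x1b,0x0d,0x06] = 5d 50 e6 61 0d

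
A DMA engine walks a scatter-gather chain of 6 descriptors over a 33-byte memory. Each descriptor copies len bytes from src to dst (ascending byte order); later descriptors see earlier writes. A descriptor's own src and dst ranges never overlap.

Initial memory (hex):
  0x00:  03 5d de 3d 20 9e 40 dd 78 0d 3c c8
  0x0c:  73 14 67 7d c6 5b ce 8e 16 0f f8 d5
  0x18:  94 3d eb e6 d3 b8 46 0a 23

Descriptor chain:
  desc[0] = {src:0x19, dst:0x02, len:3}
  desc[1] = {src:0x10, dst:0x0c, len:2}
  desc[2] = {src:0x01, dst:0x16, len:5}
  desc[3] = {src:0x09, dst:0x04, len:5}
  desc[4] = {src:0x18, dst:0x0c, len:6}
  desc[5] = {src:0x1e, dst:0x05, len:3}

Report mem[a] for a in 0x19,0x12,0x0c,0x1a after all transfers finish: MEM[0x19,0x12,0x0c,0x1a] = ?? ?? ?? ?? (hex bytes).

  after D0: wrote 3B at 0x02 = 3debe6
  after D1: wrote 2B at 0x0c = c65b
  after D2: wrote 5B at 0x16 = 5d3debe69e
  after D3: wrote 5B at 0x04 = 0d3cc8c65b
  after D4: wrote 6B at 0x0c = ebe69ee6d3b8
  after D5: wrote 3B at 0x05 = 460a23
query mem[0x19]=0xe6, mem[0x12]=0xce, mem[0x0c]=0xeb, mem[0x1a]=0x9e

MEM[0x19,0x12,0x0c,0x1a] = e6 ce eb 9e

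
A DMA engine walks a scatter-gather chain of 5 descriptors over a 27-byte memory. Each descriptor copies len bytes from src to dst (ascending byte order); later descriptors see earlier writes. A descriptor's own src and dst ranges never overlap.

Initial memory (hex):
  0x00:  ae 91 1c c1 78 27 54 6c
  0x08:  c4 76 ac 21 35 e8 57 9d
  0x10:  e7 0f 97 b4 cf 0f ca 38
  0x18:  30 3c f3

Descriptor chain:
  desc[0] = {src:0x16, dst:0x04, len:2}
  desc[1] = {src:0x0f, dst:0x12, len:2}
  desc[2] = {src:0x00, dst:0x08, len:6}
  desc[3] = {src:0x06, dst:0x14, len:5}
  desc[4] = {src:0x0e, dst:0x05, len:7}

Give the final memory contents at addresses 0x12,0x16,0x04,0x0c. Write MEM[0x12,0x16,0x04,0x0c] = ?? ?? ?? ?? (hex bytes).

MEM[0x12,0x16,0x04,0x0c] = 9d ae ca ca

#0 dst[0x04+2] := {0xca,0x38}
#1 dst[0x12+2] := {0x9d,0xe7}
#2 dst[0x08+6] := {0xae,0x91,0x1c,0xc1,0xca,0x38}
#3 dst[0x14+5] := {0x54,0x6c,0xae,0x91,0x1c}
#4 dst[0x05+7] := {0x57,0x9d,0xe7,0x0f,0x9d,0xe7,0x54}
query mem[0x12]=0x9d, mem[0x16]=0xae, mem[0x04]=0xca, mem[0x0c]=0xca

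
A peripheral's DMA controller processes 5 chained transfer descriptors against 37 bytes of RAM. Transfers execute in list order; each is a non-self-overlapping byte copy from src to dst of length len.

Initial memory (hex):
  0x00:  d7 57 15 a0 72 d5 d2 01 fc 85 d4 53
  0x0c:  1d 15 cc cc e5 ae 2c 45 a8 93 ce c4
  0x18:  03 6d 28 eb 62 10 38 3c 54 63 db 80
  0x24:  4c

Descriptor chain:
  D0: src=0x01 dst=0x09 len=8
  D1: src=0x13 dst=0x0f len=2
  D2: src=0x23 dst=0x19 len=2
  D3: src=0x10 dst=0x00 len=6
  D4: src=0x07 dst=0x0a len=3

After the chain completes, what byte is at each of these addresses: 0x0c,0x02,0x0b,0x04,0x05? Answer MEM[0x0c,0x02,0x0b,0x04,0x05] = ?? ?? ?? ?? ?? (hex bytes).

MEM[0x0c,0x02,0x0b,0x04,0x05] = 57 2c fc a8 93

  after D0: wrote 8B at 0x09 = 5715a072d5d201fc
  after D1: wrote 2B at 0x0f = 45a8
  after D2: wrote 2B at 0x19 = 804c
  after D3: wrote 6B at 0x00 = a8ae2c45a893
  after D4: wrote 3B at 0x0a = 01fc57
query mem[0x0c]=0x57, mem[0x02]=0x2c, mem[0x0b]=0xfc, mem[0x04]=0xa8, mem[0x05]=0x93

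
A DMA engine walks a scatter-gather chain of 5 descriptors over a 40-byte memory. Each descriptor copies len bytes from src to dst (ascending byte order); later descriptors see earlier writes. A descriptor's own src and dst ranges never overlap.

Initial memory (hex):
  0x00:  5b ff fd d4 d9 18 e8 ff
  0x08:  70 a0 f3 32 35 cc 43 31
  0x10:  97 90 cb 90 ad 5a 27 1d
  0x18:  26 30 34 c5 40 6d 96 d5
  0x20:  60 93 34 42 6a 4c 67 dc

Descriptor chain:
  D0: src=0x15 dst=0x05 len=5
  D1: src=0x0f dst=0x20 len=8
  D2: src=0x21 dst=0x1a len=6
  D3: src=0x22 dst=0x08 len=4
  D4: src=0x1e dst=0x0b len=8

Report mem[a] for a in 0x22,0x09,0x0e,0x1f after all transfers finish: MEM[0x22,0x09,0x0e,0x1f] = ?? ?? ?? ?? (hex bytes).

[0] 0x15->0x05 len=5 : 5a 27 1d 26 30
[1] 0x0f->0x20 len=8 : 31 97 90 cb 90 ad 5a 27
[2] 0x21->0x1a len=6 : 97 90 cb 90 ad 5a
[3] 0x22->0x08 len=4 : 90 cb 90 ad
[4] 0x1e->0x0b len=8 : ad 5a 31 97 90 cb 90 ad
query mem[0x22]=0x90, mem[0x09]=0xcb, mem[0x0e]=0x97, mem[0x1f]=0x5a

MEM[0x22,0x09,0x0e,0x1f] = 90 cb 97 5a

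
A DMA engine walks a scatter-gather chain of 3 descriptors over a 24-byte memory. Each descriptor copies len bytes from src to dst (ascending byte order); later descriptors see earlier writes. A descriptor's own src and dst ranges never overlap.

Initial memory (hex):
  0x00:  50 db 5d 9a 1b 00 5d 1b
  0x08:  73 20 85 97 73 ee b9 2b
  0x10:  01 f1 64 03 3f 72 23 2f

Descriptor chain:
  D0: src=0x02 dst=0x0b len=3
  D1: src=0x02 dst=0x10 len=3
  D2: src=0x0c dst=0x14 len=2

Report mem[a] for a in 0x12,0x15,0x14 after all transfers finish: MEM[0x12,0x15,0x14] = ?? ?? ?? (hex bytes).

MEM[0x12,0x15,0x14] = 1b 1b 9a

[0] 0x02->0x0b len=3 : 5d 9a 1b
[1] 0x02->0x10 len=3 : 5d 9a 1b
[2] 0x0c->0x14 len=2 : 9a 1b
query mem[0x12]=0x1b, mem[0x15]=0x1b, mem[0x14]=0x9a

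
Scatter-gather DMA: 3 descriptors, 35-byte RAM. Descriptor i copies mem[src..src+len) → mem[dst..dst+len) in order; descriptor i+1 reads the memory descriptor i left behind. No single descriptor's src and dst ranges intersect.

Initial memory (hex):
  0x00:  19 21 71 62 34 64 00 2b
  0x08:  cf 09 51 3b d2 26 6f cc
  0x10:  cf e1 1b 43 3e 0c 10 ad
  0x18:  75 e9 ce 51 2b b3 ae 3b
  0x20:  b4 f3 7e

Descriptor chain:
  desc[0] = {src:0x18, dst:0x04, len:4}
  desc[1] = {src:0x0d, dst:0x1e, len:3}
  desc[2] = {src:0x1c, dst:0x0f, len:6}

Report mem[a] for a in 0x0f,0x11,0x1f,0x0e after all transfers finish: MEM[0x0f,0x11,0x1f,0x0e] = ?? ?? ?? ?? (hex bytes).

  after D0: wrote 4B at 0x04 = 75e9ce51
  after D1: wrote 3B at 0x1e = 266fcc
  after D2: wrote 6B at 0x0f = 2bb3266fccf3
query mem[0x0f]=0x2b, mem[0x11]=0x26, mem[0x1f]=0x6f, mem[0x0e]=0x6f

MEM[0x0f,0x11,0x1f,0x0e] = 2b 26 6f 6f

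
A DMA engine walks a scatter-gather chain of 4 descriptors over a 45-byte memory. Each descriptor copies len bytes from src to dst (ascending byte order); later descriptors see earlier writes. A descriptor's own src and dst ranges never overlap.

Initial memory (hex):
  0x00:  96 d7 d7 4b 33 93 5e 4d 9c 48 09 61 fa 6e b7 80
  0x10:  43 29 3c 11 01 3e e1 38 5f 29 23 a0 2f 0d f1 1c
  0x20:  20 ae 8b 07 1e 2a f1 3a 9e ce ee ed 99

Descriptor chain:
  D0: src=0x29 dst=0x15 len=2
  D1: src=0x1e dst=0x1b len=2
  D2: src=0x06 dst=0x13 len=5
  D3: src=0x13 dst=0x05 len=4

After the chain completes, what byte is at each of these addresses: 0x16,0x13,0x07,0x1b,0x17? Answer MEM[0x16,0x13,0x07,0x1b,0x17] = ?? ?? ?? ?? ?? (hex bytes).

D0: mem[0x15..0x16] <- [ce ee]
D1: mem[0x1b..0x1c] <- [f1 1c]
D2: mem[0x13..0x17] <- [5e 4d 9c 48 09]
D3: mem[0x05..0x08] <- [5e 4d 9c 48]
query mem[0x16]=0x48, mem[0x13]=0x5e, mem[0x07]=0x9c, mem[0x1b]=0xf1, mem[0x17]=0x09

MEM[0x16,0x13,0x07,0x1b,0x17] = 48 5e 9c f1 09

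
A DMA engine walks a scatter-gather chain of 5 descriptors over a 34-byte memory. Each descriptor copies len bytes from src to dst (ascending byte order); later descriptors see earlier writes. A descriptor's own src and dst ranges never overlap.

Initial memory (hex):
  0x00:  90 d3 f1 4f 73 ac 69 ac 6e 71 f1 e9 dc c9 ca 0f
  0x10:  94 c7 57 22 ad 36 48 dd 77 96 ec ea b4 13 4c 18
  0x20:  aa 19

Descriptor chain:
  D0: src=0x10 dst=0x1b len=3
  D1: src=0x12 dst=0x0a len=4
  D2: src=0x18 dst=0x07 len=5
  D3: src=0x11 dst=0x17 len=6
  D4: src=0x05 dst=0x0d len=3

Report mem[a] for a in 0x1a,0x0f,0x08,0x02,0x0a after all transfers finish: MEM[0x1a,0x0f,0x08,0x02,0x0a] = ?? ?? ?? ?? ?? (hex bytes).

MEM[0x1a,0x0f,0x08,0x02,0x0a] = ad 77 96 f1 94

#0 dst[0x1b+3] := {0x94,0xc7,0x57}
#1 dst[0x0a+4] := {0x57,0x22,0xad,0x36}
#2 dst[0x07+5] := {0x77,0x96,0xec,0x94,0xc7}
#3 dst[0x17+6] := {0xc7,0x57,0x22,0xad,0x36,0x48}
#4 dst[0x0d+3] := {0xac,0x69,0x77}
query mem[0x1a]=0xad, mem[0x0f]=0x77, mem[0x08]=0x96, mem[0x02]=0xf1, mem[0x0a]=0x94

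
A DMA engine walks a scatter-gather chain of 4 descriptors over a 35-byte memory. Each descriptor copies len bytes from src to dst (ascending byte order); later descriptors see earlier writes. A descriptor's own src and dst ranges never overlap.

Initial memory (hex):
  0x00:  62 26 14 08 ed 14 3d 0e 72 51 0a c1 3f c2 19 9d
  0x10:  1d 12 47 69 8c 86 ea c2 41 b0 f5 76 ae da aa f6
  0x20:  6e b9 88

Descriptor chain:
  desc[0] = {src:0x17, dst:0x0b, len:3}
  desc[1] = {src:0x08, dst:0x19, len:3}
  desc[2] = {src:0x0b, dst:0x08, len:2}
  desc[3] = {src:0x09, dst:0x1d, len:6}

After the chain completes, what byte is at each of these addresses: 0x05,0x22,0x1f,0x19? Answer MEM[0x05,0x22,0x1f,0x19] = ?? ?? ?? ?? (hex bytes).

MEM[0x05,0x22,0x1f,0x19] = 14 19 c2 72

D0: mem[0x0b..0x0d] <- [c2 41 b0]
D1: mem[0x19..0x1b] <- [72 51 0a]
D2: mem[0x08..0x09] <- [c2 41]
D3: mem[0x1d..0x22] <- [41 0a c2 41 b0 19]
query mem[0x05]=0x14, mem[0x22]=0x19, mem[0x1f]=0xc2, mem[0x19]=0x72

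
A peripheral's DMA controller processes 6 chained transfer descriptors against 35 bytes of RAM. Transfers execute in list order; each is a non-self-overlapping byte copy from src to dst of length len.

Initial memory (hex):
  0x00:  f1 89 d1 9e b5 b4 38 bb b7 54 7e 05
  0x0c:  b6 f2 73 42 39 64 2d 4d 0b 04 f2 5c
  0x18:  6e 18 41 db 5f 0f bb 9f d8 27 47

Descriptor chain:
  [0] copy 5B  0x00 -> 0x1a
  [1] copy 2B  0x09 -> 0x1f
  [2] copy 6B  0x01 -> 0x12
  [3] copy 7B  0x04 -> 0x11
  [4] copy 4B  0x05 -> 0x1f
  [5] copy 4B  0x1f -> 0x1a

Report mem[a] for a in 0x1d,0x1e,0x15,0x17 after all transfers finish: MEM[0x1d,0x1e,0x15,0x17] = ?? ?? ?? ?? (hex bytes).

MEM[0x1d,0x1e,0x15,0x17] = b7 b5 b7 7e

[0] 0x00->0x1a len=5 : f1 89 d1 9e b5
[1] 0x09->0x1f len=2 : 54 7e
[2] 0x01->0x12 len=6 : 89 d1 9e b5 b4 38
[3] 0x04->0x11 len=7 : b5 b4 38 bb b7 54 7e
[4] 0x05->0x1f len=4 : b4 38 bb b7
[5] 0x1f->0x1a len=4 : b4 38 bb b7
query mem[0x1d]=0xb7, mem[0x1e]=0xb5, mem[0x15]=0xb7, mem[0x17]=0x7e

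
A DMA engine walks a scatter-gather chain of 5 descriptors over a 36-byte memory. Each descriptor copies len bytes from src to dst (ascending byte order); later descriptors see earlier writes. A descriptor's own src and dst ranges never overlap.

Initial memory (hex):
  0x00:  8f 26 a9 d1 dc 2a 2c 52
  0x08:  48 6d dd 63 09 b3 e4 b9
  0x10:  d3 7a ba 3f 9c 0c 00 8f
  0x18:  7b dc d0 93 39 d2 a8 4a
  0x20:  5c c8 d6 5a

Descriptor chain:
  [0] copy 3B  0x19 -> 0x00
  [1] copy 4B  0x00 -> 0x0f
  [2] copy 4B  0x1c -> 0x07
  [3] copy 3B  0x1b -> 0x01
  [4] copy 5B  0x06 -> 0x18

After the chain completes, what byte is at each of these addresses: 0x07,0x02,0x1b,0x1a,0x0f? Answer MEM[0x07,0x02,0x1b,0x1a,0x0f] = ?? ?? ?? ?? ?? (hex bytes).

#0 dst[0x00+3] := {0xdc,0xd0,0x93}
#1 dst[0x0f+4] := {0xdc,0xd0,0x93,0xd1}
#2 dst[0x07+4] := {0x39,0xd2,0xa8,0x4a}
#3 dst[0x01+3] := {0x93,0x39,0xd2}
#4 dst[0x18+5] := {0x2c,0x39,0xd2,0xa8,0x4a}
query mem[0x07]=0x39, mem[0x02]=0x39, mem[0x1b]=0xa8, mem[0x1a]=0xd2, mem[0x0f]=0xdc

MEM[0x07,0x02,0x1b,0x1a,0x0f] = 39 39 a8 d2 dc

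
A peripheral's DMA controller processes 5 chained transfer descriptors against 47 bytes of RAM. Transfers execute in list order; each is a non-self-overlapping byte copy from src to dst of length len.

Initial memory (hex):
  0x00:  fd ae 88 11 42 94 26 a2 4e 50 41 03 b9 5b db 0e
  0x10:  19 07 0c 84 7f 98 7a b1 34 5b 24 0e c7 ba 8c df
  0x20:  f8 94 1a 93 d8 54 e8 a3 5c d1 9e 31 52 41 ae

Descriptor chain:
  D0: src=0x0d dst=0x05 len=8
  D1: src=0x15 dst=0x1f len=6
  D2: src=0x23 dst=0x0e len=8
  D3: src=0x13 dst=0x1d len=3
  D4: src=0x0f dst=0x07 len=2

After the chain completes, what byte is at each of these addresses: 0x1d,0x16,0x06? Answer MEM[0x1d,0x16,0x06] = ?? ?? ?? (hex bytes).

MEM[0x1d,0x16,0x06] = 5c 7a db

  after D0: wrote 8B at 0x05 = 5bdb0e19070c847f
  after D1: wrote 6B at 0x1f = 987ab1345b24
  after D2: wrote 8B at 0x0e = 5b2454e8a35cd19e
  after D3: wrote 3B at 0x1d = 5cd19e
  after D4: wrote 2B at 0x07 = 2454
query mem[0x1d]=0x5c, mem[0x16]=0x7a, mem[0x06]=0xdb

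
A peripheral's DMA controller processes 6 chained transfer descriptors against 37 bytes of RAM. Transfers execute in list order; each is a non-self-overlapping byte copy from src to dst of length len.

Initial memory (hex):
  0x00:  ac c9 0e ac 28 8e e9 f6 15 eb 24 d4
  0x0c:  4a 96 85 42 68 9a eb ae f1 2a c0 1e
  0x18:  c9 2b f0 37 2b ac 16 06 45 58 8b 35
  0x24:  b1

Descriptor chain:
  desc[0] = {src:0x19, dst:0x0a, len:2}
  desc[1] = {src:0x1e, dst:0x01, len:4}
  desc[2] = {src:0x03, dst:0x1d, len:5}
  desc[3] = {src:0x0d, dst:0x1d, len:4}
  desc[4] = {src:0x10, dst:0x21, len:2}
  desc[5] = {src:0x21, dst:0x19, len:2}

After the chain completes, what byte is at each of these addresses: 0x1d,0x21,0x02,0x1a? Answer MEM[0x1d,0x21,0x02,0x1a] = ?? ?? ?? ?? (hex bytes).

D0: mem[0x0a..0x0b] <- [2b f0]
D1: mem[0x01..0x04] <- [16 06 45 58]
D2: mem[0x1d..0x21] <- [45 58 8e e9 f6]
D3: mem[0x1d..0x20] <- [96 85 42 68]
D4: mem[0x21..0x22] <- [68 9a]
D5: mem[0x19..0x1a] <- [68 9a]
query mem[0x1d]=0x96, mem[0x21]=0x68, mem[0x02]=0x06, mem[0x1a]=0x9a

MEM[0x1d,0x21,0x02,0x1a] = 96 68 06 9a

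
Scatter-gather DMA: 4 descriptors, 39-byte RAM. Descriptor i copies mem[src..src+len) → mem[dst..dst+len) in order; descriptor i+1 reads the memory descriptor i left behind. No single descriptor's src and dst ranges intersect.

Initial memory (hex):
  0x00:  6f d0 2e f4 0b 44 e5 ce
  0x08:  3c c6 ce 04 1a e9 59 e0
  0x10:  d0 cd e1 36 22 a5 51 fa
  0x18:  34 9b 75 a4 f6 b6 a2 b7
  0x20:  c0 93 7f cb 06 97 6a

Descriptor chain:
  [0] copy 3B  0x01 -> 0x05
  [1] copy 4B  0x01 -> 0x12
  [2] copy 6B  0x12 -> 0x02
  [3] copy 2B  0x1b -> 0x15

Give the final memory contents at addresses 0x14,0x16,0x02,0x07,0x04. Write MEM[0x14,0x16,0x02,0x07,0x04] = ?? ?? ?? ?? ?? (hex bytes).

MEM[0x14,0x16,0x02,0x07,0x04] = f4 f6 d0 fa f4

[0] 0x01->0x05 len=3 : d0 2e f4
[1] 0x01->0x12 len=4 : d0 2e f4 0b
[2] 0x12->0x02 len=6 : d0 2e f4 0b 51 fa
[3] 0x1b->0x15 len=2 : a4 f6
query mem[0x14]=0xf4, mem[0x16]=0xf6, mem[0x02]=0xd0, mem[0x07]=0xfa, mem[0x04]=0xf4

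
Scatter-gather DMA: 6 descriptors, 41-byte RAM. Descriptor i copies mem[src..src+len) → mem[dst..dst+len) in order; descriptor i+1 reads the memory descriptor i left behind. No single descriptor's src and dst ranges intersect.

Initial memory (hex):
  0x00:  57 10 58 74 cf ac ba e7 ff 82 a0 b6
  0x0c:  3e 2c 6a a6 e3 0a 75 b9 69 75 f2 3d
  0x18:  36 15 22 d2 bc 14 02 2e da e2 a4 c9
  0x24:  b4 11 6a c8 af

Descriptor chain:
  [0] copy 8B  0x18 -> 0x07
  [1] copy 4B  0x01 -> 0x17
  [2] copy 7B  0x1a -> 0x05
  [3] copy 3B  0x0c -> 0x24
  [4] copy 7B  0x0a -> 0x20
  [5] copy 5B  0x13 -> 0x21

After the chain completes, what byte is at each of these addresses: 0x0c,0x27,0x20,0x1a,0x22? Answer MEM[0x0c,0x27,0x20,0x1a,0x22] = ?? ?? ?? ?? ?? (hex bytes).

#0 dst[0x07+8] := {0x36,0x15,0x22,0xd2,0xbc,0x14,0x02,0x2e}
#1 dst[0x17+4] := {0x10,0x58,0x74,0xcf}
#2 dst[0x05+7] := {0xcf,0xd2,0xbc,0x14,0x02,0x2e,0xda}
#3 dst[0x24+3] := {0x14,0x02,0x2e}
#4 dst[0x20+7] := {0x2e,0xda,0x14,0x02,0x2e,0xa6,0xe3}
#5 dst[0x21+5] := {0xb9,0x69,0x75,0xf2,0x10}
query mem[0x0c]=0x14, mem[0x27]=0xc8, mem[0x20]=0x2e, mem[0x1a]=0xcf, mem[0x22]=0x69

MEM[0x0c,0x27,0x20,0x1a,0x22] = 14 c8 2e cf 69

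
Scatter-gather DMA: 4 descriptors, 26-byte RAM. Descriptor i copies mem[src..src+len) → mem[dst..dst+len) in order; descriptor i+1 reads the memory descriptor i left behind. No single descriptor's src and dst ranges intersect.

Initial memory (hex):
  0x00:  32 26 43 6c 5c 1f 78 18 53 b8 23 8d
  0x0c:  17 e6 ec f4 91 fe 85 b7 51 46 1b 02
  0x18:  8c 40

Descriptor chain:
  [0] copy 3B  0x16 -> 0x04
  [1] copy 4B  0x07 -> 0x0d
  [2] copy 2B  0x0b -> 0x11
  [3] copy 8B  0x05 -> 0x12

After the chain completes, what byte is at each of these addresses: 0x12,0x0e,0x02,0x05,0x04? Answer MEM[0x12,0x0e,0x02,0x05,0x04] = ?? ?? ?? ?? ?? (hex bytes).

D0: mem[0x04..0x06] <- [1b 02 8c]
D1: mem[0x0d..0x10] <- [18 53 b8 23]
D2: mem[0x11..0x12] <- [8d 17]
D3: mem[0x12..0x19] <- [02 8c 18 53 b8 23 8d 17]
query mem[0x12]=0x02, mem[0x0e]=0x53, mem[0x02]=0x43, mem[0x05]=0x02, mem[0x04]=0x1b

MEM[0x12,0x0e,0x02,0x05,0x04] = 02 53 43 02 1b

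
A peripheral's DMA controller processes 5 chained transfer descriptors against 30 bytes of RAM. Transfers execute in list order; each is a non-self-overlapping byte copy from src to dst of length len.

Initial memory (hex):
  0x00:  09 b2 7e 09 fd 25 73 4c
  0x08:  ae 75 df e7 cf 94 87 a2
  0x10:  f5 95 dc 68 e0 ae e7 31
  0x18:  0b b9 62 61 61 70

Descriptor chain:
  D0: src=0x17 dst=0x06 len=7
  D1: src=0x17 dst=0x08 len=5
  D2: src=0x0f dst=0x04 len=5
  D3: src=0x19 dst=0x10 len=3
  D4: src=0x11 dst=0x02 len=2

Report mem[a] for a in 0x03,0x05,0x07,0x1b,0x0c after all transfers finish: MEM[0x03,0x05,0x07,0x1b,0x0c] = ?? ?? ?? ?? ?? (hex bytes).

MEM[0x03,0x05,0x07,0x1b,0x0c] = 61 f5 dc 61 61

#0 dst[0x06+7] := {0x31,0x0b,0xb9,0x62,0x61,0x61,0x70}
#1 dst[0x08+5] := {0x31,0x0b,0xb9,0x62,0x61}
#2 dst[0x04+5] := {0xa2,0xf5,0x95,0xdc,0x68}
#3 dst[0x10+3] := {0xb9,0x62,0x61}
#4 dst[0x02+2] := {0x62,0x61}
query mem[0x03]=0x61, mem[0x05]=0xf5, mem[0x07]=0xdc, mem[0x1b]=0x61, mem[0x0c]=0x61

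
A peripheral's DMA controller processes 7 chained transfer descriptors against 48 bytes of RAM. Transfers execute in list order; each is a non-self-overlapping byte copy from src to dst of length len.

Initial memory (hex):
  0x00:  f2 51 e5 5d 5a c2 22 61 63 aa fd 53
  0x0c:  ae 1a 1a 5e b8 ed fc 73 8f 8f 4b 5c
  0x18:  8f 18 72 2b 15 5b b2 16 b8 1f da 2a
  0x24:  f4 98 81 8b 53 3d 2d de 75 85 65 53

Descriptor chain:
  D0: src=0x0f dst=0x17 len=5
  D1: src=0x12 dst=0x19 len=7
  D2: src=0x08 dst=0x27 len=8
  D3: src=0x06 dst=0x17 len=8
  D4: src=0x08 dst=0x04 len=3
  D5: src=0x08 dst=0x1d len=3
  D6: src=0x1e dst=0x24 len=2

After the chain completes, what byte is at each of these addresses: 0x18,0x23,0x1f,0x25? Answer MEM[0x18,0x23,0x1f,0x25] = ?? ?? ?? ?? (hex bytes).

MEM[0x18,0x23,0x1f,0x25] = 61 2a fd fd

D0: mem[0x17..0x1b] <- [5e b8 ed fc 73]
D1: mem[0x19..0x1f] <- [fc 73 8f 8f 4b 5e b8]
D2: mem[0x27..0x2e] <- [63 aa fd 53 ae 1a 1a 5e]
D3: mem[0x17..0x1e] <- [22 61 63 aa fd 53 ae 1a]
D4: mem[0x04..0x06] <- [63 aa fd]
D5: mem[0x1d..0x1f] <- [63 aa fd]
D6: mem[0x24..0x25] <- [aa fd]
query mem[0x18]=0x61, mem[0x23]=0x2a, mem[0x1f]=0xfd, mem[0x25]=0xfd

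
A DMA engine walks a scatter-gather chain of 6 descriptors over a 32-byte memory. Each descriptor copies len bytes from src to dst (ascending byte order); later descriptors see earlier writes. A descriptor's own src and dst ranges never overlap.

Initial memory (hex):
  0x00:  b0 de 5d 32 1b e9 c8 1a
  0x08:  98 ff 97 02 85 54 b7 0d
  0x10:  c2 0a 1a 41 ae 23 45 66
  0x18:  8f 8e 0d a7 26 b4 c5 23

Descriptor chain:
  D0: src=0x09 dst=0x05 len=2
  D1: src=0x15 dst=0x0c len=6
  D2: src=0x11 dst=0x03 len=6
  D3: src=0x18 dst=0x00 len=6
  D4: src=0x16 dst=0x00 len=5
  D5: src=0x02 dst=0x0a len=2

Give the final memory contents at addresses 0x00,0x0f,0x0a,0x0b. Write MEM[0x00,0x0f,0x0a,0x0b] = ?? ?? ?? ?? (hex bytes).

MEM[0x00,0x0f,0x0a,0x0b] = 45 8f 8f 8e

D0: mem[0x05..0x06] <- [ff 97]
D1: mem[0x0c..0x11] <- [23 45 66 8f 8e 0d]
D2: mem[0x03..0x08] <- [0d 1a 41 ae 23 45]
D3: mem[0x00..0x05] <- [8f 8e 0d a7 26 b4]
D4: mem[0x00..0x04] <- [45 66 8f 8e 0d]
D5: mem[0x0a..0x0b] <- [8f 8e]
query mem[0x00]=0x45, mem[0x0f]=0x8f, mem[0x0a]=0x8f, mem[0x0b]=0x8e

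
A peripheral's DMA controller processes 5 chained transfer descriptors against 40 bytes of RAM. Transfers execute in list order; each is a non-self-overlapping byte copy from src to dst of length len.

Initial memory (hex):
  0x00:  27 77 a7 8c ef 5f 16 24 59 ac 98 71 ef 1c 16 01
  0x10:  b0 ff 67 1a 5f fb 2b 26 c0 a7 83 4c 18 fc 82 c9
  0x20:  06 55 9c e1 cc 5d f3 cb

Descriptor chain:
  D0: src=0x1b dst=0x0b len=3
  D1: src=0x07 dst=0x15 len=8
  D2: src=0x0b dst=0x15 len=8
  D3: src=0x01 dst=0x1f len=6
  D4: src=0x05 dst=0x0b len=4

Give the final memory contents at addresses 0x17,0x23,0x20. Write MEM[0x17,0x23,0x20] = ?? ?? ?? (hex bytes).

  after D0: wrote 3B at 0x0b = 4c18fc
  after D1: wrote 8B at 0x15 = 2459ac984c18fc16
  after D2: wrote 8B at 0x15 = 4c18fc1601b0ff67
  after D3: wrote 6B at 0x1f = 77a78cef5f16
  after D4: wrote 4B at 0x0b = 5f162459
query mem[0x17]=0xfc, mem[0x23]=0x5f, mem[0x20]=0xa7

MEM[0x17,0x23,0x20] = fc 5f a7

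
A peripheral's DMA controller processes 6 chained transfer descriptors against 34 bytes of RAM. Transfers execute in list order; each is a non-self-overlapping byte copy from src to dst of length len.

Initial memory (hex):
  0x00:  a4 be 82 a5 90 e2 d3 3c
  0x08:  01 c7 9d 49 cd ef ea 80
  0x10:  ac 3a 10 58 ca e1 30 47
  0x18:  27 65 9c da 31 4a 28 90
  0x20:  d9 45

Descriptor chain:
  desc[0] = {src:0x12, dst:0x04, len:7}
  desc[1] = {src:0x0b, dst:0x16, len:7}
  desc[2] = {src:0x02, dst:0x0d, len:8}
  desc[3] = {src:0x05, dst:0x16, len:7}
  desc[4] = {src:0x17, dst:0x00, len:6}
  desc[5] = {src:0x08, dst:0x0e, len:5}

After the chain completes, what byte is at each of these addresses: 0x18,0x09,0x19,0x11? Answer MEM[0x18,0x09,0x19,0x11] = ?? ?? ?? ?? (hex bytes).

MEM[0x18,0x09,0x19,0x11] = e1 47 30 49

  after D0: wrote 7B at 0x04 = 1058cae1304727
  after D1: wrote 7B at 0x16 = 49cdefea80ac3a
  after D2: wrote 8B at 0x0d = 82a51058cae13047
  after D3: wrote 7B at 0x16 = 58cae130472749
  after D4: wrote 6B at 0x00 = cae130472749
  after D5: wrote 5B at 0x0e = 30472749cd
query mem[0x18]=0xe1, mem[0x09]=0x47, mem[0x19]=0x30, mem[0x11]=0x49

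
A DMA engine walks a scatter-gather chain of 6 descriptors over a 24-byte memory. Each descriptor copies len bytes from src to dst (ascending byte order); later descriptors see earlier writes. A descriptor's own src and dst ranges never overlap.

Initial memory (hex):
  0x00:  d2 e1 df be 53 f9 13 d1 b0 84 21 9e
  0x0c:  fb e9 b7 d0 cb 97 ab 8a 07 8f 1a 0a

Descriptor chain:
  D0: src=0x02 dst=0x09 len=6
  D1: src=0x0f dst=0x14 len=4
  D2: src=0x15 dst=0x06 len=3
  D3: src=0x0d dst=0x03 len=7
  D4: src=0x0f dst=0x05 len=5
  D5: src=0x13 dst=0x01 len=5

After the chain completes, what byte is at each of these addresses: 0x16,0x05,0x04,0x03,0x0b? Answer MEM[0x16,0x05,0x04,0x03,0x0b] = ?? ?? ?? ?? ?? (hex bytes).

D0: mem[0x09..0x0e] <- [df be 53 f9 13 d1]
D1: mem[0x14..0x17] <- [d0 cb 97 ab]
D2: mem[0x06..0x08] <- [cb 97 ab]
D3: mem[0x03..0x09] <- [13 d1 d0 cb 97 ab 8a]
D4: mem[0x05..0x09] <- [d0 cb 97 ab 8a]
D5: mem[0x01..0x05] <- [8a d0 cb 97 ab]
query mem[0x16]=0x97, mem[0x05]=0xab, mem[0x04]=0x97, mem[0x03]=0xcb, mem[0x0b]=0x53

MEM[0x16,0x05,0x04,0x03,0x0b] = 97 ab 97 cb 53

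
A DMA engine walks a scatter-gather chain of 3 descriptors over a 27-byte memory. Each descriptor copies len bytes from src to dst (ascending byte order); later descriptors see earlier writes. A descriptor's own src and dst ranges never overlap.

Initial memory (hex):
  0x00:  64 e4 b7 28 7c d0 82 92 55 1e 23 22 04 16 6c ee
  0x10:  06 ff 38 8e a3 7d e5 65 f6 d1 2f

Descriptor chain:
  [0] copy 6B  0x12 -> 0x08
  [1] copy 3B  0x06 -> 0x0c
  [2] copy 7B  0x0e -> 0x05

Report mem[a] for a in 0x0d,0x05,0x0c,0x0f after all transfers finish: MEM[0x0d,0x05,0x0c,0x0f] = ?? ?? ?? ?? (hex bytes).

#0 dst[0x08+6] := {0x38,0x8e,0xa3,0x7d,0xe5,0x65}
#1 dst[0x0c+3] := {0x82,0x92,0x38}
#2 dst[0x05+7] := {0x38,0xee,0x06,0xff,0x38,0x8e,0xa3}
query mem[0x0d]=0x92, mem[0x05]=0x38, mem[0x0c]=0x82, mem[0x0f]=0xee

MEM[0x0d,0x05,0x0c,0x0f] = 92 38 82 ee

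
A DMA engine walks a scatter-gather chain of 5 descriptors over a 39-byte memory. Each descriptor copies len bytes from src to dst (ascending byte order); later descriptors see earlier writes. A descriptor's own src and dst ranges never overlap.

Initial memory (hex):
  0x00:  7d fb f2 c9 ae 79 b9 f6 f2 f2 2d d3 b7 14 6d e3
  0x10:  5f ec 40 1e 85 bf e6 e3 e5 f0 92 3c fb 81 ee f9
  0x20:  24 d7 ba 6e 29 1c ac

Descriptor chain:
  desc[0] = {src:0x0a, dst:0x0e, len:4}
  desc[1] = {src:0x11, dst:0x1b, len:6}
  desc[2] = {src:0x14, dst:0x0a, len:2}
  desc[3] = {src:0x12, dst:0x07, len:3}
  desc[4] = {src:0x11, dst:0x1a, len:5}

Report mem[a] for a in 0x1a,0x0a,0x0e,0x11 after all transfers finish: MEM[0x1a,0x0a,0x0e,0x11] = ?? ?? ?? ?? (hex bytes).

MEM[0x1a,0x0a,0x0e,0x11] = 14 85 2d 14

#0 dst[0x0e+4] := {0x2d,0xd3,0xb7,0x14}
#1 dst[0x1b+6] := {0x14,0x40,0x1e,0x85,0xbf,0xe6}
#2 dst[0x0a+2] := {0x85,0xbf}
#3 dst[0x07+3] := {0x40,0x1e,0x85}
#4 dst[0x1a+5] := {0x14,0x40,0x1e,0x85,0xbf}
query mem[0x1a]=0x14, mem[0x0a]=0x85, mem[0x0e]=0x2d, mem[0x11]=0x14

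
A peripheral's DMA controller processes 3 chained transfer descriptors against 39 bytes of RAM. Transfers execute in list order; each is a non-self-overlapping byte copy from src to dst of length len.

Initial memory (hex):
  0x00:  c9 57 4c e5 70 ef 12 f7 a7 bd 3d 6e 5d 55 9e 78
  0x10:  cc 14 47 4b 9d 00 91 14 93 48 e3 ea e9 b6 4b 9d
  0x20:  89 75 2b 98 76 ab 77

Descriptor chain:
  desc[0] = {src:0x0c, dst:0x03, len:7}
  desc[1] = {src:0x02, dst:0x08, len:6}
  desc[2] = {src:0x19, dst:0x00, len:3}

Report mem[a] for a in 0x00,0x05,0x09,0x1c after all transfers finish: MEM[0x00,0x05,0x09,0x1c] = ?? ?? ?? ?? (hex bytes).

[0] 0x0c->0x03 len=7 : 5d 55 9e 78 cc 14 47
[1] 0x02->0x08 len=6 : 4c 5d 55 9e 78 cc
[2] 0x19->0x00 len=3 : 48 e3 ea
query mem[0x00]=0x48, mem[0x05]=0x9e, mem[0x09]=0x5d, mem[0x1c]=0xe9

MEM[0x00,0x05,0x09,0x1c] = 48 9e 5d e9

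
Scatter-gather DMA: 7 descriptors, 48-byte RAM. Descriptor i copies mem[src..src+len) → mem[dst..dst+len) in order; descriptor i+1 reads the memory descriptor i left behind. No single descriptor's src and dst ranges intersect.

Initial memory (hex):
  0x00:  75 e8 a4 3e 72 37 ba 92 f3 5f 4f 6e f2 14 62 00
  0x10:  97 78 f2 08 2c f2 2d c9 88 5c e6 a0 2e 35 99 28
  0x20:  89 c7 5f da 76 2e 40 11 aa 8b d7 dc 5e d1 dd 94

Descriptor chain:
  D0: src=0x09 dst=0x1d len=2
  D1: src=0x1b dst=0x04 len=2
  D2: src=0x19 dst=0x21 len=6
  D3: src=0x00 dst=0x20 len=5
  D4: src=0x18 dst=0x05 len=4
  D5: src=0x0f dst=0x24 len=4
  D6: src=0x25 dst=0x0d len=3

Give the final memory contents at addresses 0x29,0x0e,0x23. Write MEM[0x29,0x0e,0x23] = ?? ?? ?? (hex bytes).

MEM[0x29,0x0e,0x23] = 8b 78 3e

D0: mem[0x1d..0x1e] <- [5f 4f]
D1: mem[0x04..0x05] <- [a0 2e]
D2: mem[0x21..0x26] <- [5c e6 a0 2e 5f 4f]
D3: mem[0x20..0x24] <- [75 e8 a4 3e a0]
D4: mem[0x05..0x08] <- [88 5c e6 a0]
D5: mem[0x24..0x27] <- [00 97 78 f2]
D6: mem[0x0d..0x0f] <- [97 78 f2]
query mem[0x29]=0x8b, mem[0x0e]=0x78, mem[0x23]=0x3e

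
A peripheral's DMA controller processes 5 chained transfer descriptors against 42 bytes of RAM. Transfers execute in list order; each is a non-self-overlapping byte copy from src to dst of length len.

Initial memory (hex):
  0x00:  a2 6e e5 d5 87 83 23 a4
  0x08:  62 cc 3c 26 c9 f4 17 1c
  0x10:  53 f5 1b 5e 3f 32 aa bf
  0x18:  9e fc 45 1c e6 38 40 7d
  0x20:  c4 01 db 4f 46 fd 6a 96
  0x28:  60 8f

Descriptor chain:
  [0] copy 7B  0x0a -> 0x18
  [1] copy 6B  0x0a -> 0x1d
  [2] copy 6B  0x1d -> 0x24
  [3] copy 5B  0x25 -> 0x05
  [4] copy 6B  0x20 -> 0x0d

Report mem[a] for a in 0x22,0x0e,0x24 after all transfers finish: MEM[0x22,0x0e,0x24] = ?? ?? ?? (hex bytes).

MEM[0x22,0x0e,0x24] = 1c 17 3c

  after D0: wrote 7B at 0x18 = 3c26c9f4171c53
  after D1: wrote 6B at 0x1d = 3c26c9f4171c
  after D2: wrote 6B at 0x24 = 3c26c9f4171c
  after D3: wrote 5B at 0x05 = 26c9f4171c
  after D4: wrote 6B at 0x0d = f4171c4f3c26
query mem[0x22]=0x1c, mem[0x0e]=0x17, mem[0x24]=0x3c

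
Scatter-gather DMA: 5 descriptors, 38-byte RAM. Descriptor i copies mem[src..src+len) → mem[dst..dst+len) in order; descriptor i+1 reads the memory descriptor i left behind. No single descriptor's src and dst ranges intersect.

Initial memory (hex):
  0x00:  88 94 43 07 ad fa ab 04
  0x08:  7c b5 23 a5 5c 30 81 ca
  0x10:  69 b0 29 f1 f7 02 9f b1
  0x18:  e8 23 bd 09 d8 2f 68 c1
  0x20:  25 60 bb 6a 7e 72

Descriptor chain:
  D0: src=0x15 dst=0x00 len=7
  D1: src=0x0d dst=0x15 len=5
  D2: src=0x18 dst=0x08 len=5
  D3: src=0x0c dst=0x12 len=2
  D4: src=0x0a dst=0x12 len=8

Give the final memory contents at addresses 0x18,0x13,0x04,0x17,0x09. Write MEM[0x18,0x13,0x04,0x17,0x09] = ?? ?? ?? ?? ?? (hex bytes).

MEM[0x18,0x13,0x04,0x17,0x09] = 69 09 23 ca b0

D0: mem[0x00..0x06] <- [02 9f b1 e8 23 bd 09]
D1: mem[0x15..0x19] <- [30 81 ca 69 b0]
D2: mem[0x08..0x0c] <- [69 b0 bd 09 d8]
D3: mem[0x12..0x13] <- [d8 30]
D4: mem[0x12..0x19] <- [bd 09 d8 30 81 ca 69 b0]
query mem[0x18]=0x69, mem[0x13]=0x09, mem[0x04]=0x23, mem[0x17]=0xca, mem[0x09]=0xb0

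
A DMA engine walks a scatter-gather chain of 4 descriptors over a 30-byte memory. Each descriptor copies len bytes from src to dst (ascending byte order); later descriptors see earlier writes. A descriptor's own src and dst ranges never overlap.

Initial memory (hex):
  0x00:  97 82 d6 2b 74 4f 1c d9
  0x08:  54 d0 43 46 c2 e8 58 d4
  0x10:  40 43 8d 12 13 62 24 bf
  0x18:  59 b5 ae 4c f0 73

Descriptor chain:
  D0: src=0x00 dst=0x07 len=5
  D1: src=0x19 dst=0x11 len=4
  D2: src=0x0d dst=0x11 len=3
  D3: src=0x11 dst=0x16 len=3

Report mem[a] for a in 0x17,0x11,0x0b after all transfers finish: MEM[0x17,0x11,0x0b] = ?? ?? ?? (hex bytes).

#0 dst[0x07+5] := {0x97,0x82,0xd6,0x2b,0x74}
#1 dst[0x11+4] := {0xb5,0xae,0x4c,0xf0}
#2 dst[0x11+3] := {0xe8,0x58,0xd4}
#3 dst[0x16+3] := {0xe8,0x58,0xd4}
query mem[0x17]=0x58, mem[0x11]=0xe8, mem[0x0b]=0x74

MEM[0x17,0x11,0x0b] = 58 e8 74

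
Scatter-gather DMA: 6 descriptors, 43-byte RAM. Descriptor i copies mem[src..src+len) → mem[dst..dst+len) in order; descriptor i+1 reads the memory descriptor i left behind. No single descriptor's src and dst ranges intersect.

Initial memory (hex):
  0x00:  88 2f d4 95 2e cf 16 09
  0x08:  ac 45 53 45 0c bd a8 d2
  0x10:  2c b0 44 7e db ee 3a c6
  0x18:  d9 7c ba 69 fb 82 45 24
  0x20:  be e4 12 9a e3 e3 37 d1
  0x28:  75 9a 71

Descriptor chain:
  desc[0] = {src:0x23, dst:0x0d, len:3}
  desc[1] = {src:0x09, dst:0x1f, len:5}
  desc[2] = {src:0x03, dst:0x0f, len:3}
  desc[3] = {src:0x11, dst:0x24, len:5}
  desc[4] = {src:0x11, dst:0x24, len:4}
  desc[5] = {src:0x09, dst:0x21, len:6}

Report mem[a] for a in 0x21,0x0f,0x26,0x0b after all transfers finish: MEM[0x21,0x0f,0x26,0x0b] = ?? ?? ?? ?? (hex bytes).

  after D0: wrote 3B at 0x0d = 9ae3e3
  after D1: wrote 5B at 0x1f = 4553450c9a
  after D2: wrote 3B at 0x0f = 952ecf
  after D3: wrote 5B at 0x24 = cf447edbee
  after D4: wrote 4B at 0x24 = cf447edb
  after D5: wrote 6B at 0x21 = 4553450c9ae3
query mem[0x21]=0x45, mem[0x0f]=0x95, mem[0x26]=0xe3, mem[0x0b]=0x45

MEM[0x21,0x0f,0x26,0x0b] = 45 95 e3 45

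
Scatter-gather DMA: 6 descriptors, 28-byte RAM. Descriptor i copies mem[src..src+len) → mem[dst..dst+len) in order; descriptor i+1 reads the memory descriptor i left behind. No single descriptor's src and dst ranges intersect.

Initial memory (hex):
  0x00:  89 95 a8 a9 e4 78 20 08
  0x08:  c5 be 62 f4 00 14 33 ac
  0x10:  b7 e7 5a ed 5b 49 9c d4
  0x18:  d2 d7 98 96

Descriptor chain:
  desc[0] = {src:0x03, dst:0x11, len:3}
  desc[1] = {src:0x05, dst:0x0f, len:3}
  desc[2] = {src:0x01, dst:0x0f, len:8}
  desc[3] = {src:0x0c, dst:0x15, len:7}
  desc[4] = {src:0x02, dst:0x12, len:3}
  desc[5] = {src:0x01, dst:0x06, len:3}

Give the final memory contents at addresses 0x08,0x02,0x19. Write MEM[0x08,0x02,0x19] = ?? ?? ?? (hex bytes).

[0] 0x03->0x11 len=3 : a9 e4 78
[1] 0x05->0x0f len=3 : 78 20 08
[2] 0x01->0x0f len=8 : 95 a8 a9 e4 78 20 08 c5
[3] 0x0c->0x15 len=7 : 00 14 33 95 a8 a9 e4
[4] 0x02->0x12 len=3 : a8 a9 e4
[5] 0x01->0x06 len=3 : 95 a8 a9
query mem[0x08]=0xa9, mem[0x02]=0xa8, mem[0x19]=0xa8

MEM[0x08,0x02,0x19] = a9 a8 a8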